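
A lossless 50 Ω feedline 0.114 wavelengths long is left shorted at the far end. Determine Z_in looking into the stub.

Z_in ≈ +j43.5 Ω

βl = 2π × 0.114 = 41°
tan(βl) = 0.871
For a shorted stub, Z_in = jZ_0·tan(βl)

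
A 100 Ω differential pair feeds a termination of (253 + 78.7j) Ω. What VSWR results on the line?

VSWR ≈ 2.81

Γ = (Z_L − Z_0)/(Z_L + Z_0) = (153 + j78.7)/(353 + j78.7)
|Γ| = 172/362 = 0.476
VSWR = (1 + |Γ|)/(1 − |Γ|) = 1.48/0.524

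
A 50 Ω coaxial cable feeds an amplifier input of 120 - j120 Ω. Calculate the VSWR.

Γ = (Z_L − Z_0)/(Z_L + Z_0) = (70 − j120)/(170 − j120)
|Γ| = 139/208 = 0.668
VSWR = (1 + |Γ|)/(1 − |Γ|) = 1.67/0.332

VSWR ≈ 5.02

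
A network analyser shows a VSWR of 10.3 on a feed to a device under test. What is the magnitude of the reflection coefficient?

|Γ| ≈ 0.823

|Γ| = (S − 1)/(S + 1) = (10.3 − 1)/(10.3 + 1) = 9.3/11.3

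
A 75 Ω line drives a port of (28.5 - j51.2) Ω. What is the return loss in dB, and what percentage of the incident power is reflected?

RL ≈ 4.45 dB; 35.9% of incident power reflected

Γ = (-46.5 − j51.2)/(103.5 − j51.2), |Γ| = 0.599
RL = −20·log₁₀(0.599) = 4.45 dB
P_refl/P_inc = |Γ|² = 0.359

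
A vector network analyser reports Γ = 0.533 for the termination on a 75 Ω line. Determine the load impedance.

Z_L ≈ 246 Ω

Z_L = Z_0·(1 + Γ)/(1 − Γ) = 75·(1.53)/(0.467)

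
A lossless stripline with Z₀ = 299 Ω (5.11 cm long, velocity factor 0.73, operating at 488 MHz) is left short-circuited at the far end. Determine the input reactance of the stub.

X_in ≈ 260 Ω (inductive)

λ = v/f = 0.73·c / 488 MHz = 0.449 m
βl = 2π·l/λ = 2π × 0.114 = 41°
tan(βl) = 0.869
For a short-circuited stub, Z_in = jZ_0·tan(βl)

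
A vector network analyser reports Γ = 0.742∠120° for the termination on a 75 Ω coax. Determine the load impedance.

Z_L ≈ 14.7 + j42 Ω

Z_L = Z_0·(1 + Γ)/(1 − Γ) = 75·(0.629 + j0.643)/(1.37 − j0.643)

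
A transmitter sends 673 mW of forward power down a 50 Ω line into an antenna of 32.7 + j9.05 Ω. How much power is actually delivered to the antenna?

P_delivered ≈ 636 mW

|Γ| = |(-17.3 + j9.05)/(82.7 + j9.05)| = 0.235
|Γ|² = 0.0551
P_refl = |Γ|²·P_inc = 37.1 mW, P_del = (1 − |Γ|²)·P_inc = 636 mW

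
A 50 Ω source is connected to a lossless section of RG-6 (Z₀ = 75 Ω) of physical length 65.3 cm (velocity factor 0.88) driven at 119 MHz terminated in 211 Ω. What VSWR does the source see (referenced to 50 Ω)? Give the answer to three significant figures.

λ = v/f = 0.88·c / 119 MHz = 2.22 m
βl = 2π·l/λ = 2π × 0.294 = 106°
tan(βl) = -3.5
Z_in = Z_0·(Z_L + jZ_0·tanβl)/(Z_0 + jZ_L·tanβl) = 28.5 + j18.6 Ω
Γ_s = (Z_in − Z_s)/(Z_in + Z_s) = (-21.5 + j18.6)/(78.5 + j18.6), |Γ_s| = 0.351
VSWR = (1 + |Γ_s|)/(1 − |Γ_s|)

VSWR ≈ 2.08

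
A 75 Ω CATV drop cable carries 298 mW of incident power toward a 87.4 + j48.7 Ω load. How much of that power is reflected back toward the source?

P_reflected ≈ 26.2 mW

|Γ| = |(12.4 + j48.7)/(162.4 + j48.7)| = 0.296
|Γ|² = 0.0879
P_refl = |Γ|²·P_inc = 26.2 mW, P_del = (1 − |Γ|²)·P_inc = 272 mW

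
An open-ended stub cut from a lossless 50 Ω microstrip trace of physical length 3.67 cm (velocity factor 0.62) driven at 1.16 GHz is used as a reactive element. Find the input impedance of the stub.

λ = v/f = 0.62·c / 1.16 GHz = 0.16 m
βl = 2π·l/λ = 2π × 0.229 = 82.4°
tan(βl) = 7.49
For an open-ended stub, Z_in = −jZ_0·cot(βl) = −jZ_0/tan(βl)

Z_in ≈ −j6.67 Ω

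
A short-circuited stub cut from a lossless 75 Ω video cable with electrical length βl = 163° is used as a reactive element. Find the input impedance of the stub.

tan(βl) = -0.306
For a short-circuited stub, Z_in = jZ_0·tan(βl)

Z_in ≈ −j22.9 Ω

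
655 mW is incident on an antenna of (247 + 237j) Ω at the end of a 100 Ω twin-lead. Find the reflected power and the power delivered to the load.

|Γ| = |(147 + j237)/(347 + j237)| = 0.664
|Γ|² = 0.44
P_refl = |Γ|²·P_inc = 289 mW, P_del = (1 − |Γ|²)·P_inc = 366 mW

P_reflected ≈ 289 mW; P_delivered ≈ 366 mW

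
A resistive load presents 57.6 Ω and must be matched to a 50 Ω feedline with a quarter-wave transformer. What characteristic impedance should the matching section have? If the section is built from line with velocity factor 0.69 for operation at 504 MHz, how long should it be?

Z_qwt ≈ 53.7 Ω; length ≈ 10.3 cm

Z_qwt = √(Z_0·R_L) = √(50 × 57.6) = √2880
λ = 0.69·c/f = 0.411 m, so l = λ/4 = 0.103 m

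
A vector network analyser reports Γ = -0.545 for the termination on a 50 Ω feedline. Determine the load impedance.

Z_L ≈ 14.7 Ω

Z_L = Z_0·(1 + Γ)/(1 − Γ) = 50·(0.455)/(1.54)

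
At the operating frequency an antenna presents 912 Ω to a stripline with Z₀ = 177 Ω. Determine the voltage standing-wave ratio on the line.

Γ = (912 − 177)/(912 + 177) = 0.675
VSWR = (1 + 0.675)/(1 − 0.675)

VSWR ≈ 5.15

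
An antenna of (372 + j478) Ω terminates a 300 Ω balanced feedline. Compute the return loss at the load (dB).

Γ = (72 + j478)/(672 + j478), |Γ| = 0.586
RL = −20·log₁₀|Γ| = −20·log₁₀(0.586)

RL ≈ 4.64 dB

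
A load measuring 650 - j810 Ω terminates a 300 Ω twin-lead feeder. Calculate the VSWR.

VSWR ≈ 5.82

Γ = (Z_L − Z_0)/(Z_L + Z_0) = (350 − j810)/(950 − j810)
|Γ| = 882/1250 = 0.707
VSWR = (1 + |Γ|)/(1 − |Γ|) = 1.71/0.293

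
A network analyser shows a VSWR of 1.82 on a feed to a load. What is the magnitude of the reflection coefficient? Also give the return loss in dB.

|Γ| = (S − 1)/(S + 1) = (1.82 − 1)/(1.82 + 1) = 0.82/2.82
RL = −20·log₁₀|Γ| = −20·log₁₀(0.291)

|Γ| ≈ 0.291; return loss ≈ 10.7 dB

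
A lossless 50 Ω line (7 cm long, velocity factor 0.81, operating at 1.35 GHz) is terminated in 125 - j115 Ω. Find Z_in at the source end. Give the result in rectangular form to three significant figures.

Z_in ≈ 40.5 + j77.5 Ω

λ = v/f = 0.81·c / 1.35 GHz = 0.18 m
βl = 2π·l/λ = 2π × 0.389 = 140°
tan(βl) = tan(140°) = -0.839
Z_in = Z_0·(Z_L + jZ_0·tanβl)/(Z_0 + jZ_L·tanβl)
     = 50·(125 − j157)/(-46.5 − j105)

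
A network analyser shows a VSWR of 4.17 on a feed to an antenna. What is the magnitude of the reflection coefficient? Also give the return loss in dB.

|Γ| ≈ 0.613; return loss ≈ 4.25 dB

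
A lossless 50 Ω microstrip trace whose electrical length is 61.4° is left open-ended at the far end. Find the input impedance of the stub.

tan(βl) = 1.83
For an open-ended stub, Z_in = −jZ_0·cot(βl) = −jZ_0/tan(βl)

Z_in ≈ −j27.3 Ω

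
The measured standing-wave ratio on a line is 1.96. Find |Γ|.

|Γ| ≈ 0.324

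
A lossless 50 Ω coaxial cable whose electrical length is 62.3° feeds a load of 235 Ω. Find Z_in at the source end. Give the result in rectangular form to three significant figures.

tan(βl) = tan(62.3°) = 1.9
Z_in = Z_0·(Z_L + jZ_0·tanβl)/(Z_0 + jZ_L·tanβl)
     = 50·(235 + j95.2)/(50 + j448)

Z_in ≈ 13.4 − j24.8 Ω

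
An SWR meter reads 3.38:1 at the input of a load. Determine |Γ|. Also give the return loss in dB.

|Γ| = (S − 1)/(S + 1) = (3.38 − 1)/(3.38 + 1) = 2.38/4.38
RL = −20·log₁₀|Γ| = −20·log₁₀(0.543)

|Γ| ≈ 0.543; return loss ≈ 5.3 dB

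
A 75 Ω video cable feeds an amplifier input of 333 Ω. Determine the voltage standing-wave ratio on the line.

Γ = (333 − 75)/(333 + 75) = 0.632
VSWR = (1 + 0.632)/(1 − 0.632)

VSWR ≈ 4.44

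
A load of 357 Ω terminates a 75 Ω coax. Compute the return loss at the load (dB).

RL ≈ 3.7 dB

Γ = (357 − 75)/(357 + 75) = 0.653
RL = −20·log₁₀|Γ| = −20·log₁₀(0.653)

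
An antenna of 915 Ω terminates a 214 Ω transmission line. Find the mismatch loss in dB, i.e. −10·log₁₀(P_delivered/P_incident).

mismatch loss ≈ 2.11 dB

Γ = (915 − 214)/(915 + 214) = 0.621
|Γ|² = 0.386, so P_del/P_inc = 1 − |Γ|² = 0.614
ML = −10·log₁₀(1 − |Γ|²)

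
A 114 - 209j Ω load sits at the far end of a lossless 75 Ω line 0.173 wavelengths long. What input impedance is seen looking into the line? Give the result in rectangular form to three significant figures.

βl = 2π × 0.173 = 62.3°
tan(βl) = tan(62.3°) = 1.9
Z_in = Z_0·(Z_L + jZ_0·tanβl)/(Z_0 + jZ_L·tanβl)
     = 75·(114 − j66.3)/(473 + j217)

Z_in ≈ 11 − j15.5 Ω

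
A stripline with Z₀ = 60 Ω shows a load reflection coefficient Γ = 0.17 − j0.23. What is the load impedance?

Z_L = Z_0·(1 + Γ)/(1 − Γ) = 60·(1.17 − j0.23)/(0.83 + j0.23)

Z_L ≈ 74.3 − j37.2 Ω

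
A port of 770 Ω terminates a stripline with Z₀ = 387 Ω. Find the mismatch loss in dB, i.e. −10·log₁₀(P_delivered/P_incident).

Γ = (770 − 387)/(770 + 387) = 0.331
|Γ|² = 0.11, so P_del/P_inc = 1 − |Γ|² = 0.89
ML = −10·log₁₀(1 − |Γ|²)

mismatch loss ≈ 0.504 dB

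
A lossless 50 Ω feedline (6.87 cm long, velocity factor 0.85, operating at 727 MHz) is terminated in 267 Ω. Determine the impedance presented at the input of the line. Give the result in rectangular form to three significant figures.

λ = v/f = 0.85·c / 727 MHz = 0.351 m
βl = 2π·l/λ = 2π × 0.196 = 70.5°
tan(βl) = tan(70.5°) = 2.83
Z_in = Z_0·(Z_L + jZ_0·tanβl)/(Z_0 + jZ_L·tanβl)
     = 50·(267 + j141)/(50 + j754)

Z_in ≈ 10.5 − j17 Ω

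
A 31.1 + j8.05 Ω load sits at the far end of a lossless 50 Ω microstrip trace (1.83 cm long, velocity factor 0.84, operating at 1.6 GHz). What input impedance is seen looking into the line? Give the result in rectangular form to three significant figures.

λ = v/f = 0.84·c / 1.6 GHz = 0.158 m
βl = 2π·l/λ = 2π × 0.116 = 41.8°
tan(βl) = tan(41.8°) = 0.895
Z_in = Z_0·(Z_L + jZ_0·tanβl)/(Z_0 + jZ_L·tanβl)
     = 50·(31.1 + j52.8)/(42.8 + j27.8)

Z_in ≈ 53.7 + j26.7 Ω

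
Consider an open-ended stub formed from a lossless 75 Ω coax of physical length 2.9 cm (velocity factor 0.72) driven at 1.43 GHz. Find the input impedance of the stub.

λ = v/f = 0.72·c / 1.43 GHz = 0.151 m
βl = 2π·l/λ = 2π × 0.192 = 69.1°
tan(βl) = 2.62
For an open-ended stub, Z_in = −jZ_0·cot(βl) = −jZ_0/tan(βl)

Z_in ≈ −j28.6 Ω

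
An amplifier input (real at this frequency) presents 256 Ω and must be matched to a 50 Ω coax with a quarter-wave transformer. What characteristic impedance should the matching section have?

Z_qwt ≈ 113 Ω

Z_qwt = √(Z_0·R_L) = √(50 × 256) = √12800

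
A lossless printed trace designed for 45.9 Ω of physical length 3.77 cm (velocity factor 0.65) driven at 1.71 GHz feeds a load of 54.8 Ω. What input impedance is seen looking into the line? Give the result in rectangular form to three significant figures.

Z_in ≈ 41.3 + j6.25 Ω

λ = v/f = 0.65·c / 1.71 GHz = 0.114 m
βl = 2π·l/λ = 2π × 0.331 = 119°
tan(βl) = tan(119°) = -1.8
Z_in = Z_0·(Z_L + jZ_0·tanβl)/(Z_0 + jZ_L·tanβl)
     = 45.9·(54.8 − j82.8)/(45.9 − j98.8)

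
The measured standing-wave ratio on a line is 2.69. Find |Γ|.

|Γ| ≈ 0.458

|Γ| = (S − 1)/(S + 1) = (2.69 − 1)/(2.69 + 1) = 1.69/3.69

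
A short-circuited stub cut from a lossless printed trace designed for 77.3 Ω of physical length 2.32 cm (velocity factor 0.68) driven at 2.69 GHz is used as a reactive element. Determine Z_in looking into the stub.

λ = v/f = 0.68·c / 2.69 GHz = 0.0758 m
βl = 2π·l/λ = 2π × 0.306 = 110°
tan(βl) = -2.73
For a short-circuited stub, Z_in = jZ_0·tan(βl)

Z_in ≈ −j211 Ω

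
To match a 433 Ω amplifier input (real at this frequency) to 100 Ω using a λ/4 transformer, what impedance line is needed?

Z_qwt ≈ 208 Ω

Z_qwt = √(Z_0·R_L) = √(100 × 433) = √43300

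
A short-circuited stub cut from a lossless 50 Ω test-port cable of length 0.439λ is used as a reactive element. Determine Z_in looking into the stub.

Z_in ≈ −j20.2 Ω

βl = 2π × 0.439 = 158°
tan(βl) = -0.403
For a short-circuited stub, Z_in = jZ_0·tan(βl)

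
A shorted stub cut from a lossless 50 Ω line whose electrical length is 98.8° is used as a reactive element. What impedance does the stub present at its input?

Z_in ≈ −j323 Ω

tan(βl) = -6.46
For a shorted stub, Z_in = jZ_0·tan(βl)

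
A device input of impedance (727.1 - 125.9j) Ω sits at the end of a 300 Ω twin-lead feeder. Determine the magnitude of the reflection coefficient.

|Γ| ≈ 0.43

Γ = (Z_L − Z_0)/(Z_L + Z_0) = (427.1 − j125.9)/(1027 − j125.9)
|Γ| = 445/1030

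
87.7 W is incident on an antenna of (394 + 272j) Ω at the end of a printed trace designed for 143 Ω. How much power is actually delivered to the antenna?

P_delivered ≈ 54.5 W

|Γ| = |(251 + j272)/(537 + j272)| = 0.615
|Γ|² = 0.378
P_refl = |Γ|²·P_inc = 33.2 W, P_del = (1 − |Γ|²)·P_inc = 54.5 W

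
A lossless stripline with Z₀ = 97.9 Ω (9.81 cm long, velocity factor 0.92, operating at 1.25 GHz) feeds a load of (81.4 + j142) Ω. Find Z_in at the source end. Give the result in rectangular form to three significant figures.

λ = v/f = 0.92·c / 1.25 GHz = 0.221 m
βl = 2π·l/λ = 2π × 0.444 = 160°
tan(βl) = tan(160°) = -0.365
Z_in = Z_0·(Z_L + jZ_0·tanβl)/(Z_0 + jZ_L·tanβl)
     = 97.9·(81.4 + j106)/(150 − j29.7)

Z_in ≈ 37.9 + j77 Ω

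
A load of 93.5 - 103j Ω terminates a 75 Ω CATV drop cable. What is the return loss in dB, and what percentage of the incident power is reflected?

Γ = (18.5 − j103)/(168.5 − j103), |Γ| = 0.53
RL = −20·log₁₀(0.53) = 5.52 dB
P_refl/P_inc = |Γ|² = 0.281

RL ≈ 5.52 dB; 28.1% of incident power reflected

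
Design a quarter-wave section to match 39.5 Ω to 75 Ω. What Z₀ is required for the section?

Z_qwt ≈ 54.4 Ω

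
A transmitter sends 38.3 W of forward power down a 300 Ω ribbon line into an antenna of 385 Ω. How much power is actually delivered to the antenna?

Γ = (385 − 300)/(385 + 300) = 0.124
|Γ|² = 0.0154
P_refl = |Γ|²·P_inc = 0.59 W, P_del = (1 − |Γ|²)·P_inc = 37.7 W

P_delivered ≈ 37.7 W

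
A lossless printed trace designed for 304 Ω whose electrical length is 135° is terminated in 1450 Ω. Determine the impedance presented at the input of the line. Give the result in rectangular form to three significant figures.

tan(βl) = tan(135°) = -1
Z_in = Z_0·(Z_L + jZ_0·tanβl)/(Z_0 + jZ_L·tanβl)
     = 304·(1450 − j304)/(304 − j1450)

Z_in ≈ 122 + j278 Ω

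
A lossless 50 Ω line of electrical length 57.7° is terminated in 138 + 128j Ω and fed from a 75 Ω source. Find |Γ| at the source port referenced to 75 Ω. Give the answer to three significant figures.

|Γ| ≈ 0.712

tan(βl) = 1.58
Z_in = Z_0·(Z_L + jZ_0·tanβl)/(Z_0 + jZ_L·tanβl) = 17 − j43.5 Ω
Γ_s = (Z_in − Z_s)/(Z_in + Z_s) = (-58 − j43.5)/(92 − j43.5), |Γ_s| = 0.712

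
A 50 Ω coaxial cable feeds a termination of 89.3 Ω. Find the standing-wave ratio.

For a purely resistive load, VSWR = R_L/Z_0 or Z_0/R_L (whichever > 1) = 89.3/50

VSWR ≈ 1.79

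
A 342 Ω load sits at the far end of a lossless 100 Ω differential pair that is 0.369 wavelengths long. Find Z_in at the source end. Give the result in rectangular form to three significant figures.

Z_in ≈ 50.7 + j79 Ω

βl = 2π × 0.369 = 133°
tan(βl) = tan(133°) = -1.08
Z_in = Z_0·(Z_L + jZ_0·tanβl)/(Z_0 + jZ_L·tanβl)
     = 100·(342 − j108)/(100 − j369)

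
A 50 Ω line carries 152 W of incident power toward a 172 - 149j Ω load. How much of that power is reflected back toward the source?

P_reflected ≈ 78.9 W

|Γ| = |(122 − j149)/(222 − j149)| = 0.72
|Γ|² = 0.519
P_refl = |Γ|²·P_inc = 78.9 W, P_del = (1 − |Γ|²)·P_inc = 73.1 W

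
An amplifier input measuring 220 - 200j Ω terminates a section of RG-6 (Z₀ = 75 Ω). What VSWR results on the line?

VSWR ≈ 5.52

Γ = (Z_L − Z_0)/(Z_L + Z_0) = (145 − j200)/(295 − j200)
|Γ| = 247/356 = 0.693
VSWR = (1 + |Γ|)/(1 − |Γ|) = 1.69/0.307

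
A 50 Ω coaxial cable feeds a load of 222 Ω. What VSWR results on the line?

VSWR ≈ 4.44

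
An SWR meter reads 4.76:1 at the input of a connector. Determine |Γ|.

|Γ| ≈ 0.653

|Γ| = (S − 1)/(S + 1) = (4.76 − 1)/(4.76 + 1) = 3.76/5.76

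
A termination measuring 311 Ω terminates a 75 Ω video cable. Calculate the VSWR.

For a purely resistive load, VSWR = R_L/Z_0 or Z_0/R_L (whichever > 1) = 311/75

VSWR ≈ 4.15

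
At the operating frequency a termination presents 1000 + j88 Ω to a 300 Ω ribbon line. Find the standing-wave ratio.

Γ = (Z_L − Z_0)/(Z_L + Z_0) = (700 + j88)/(1300 + j88)
|Γ| = 706/1300 = 0.541
VSWR = (1 + |Γ|)/(1 − |Γ|) = 1.54/0.459

VSWR ≈ 3.36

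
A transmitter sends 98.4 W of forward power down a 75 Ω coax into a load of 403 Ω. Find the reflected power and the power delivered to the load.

Γ = (403 − 75)/(403 + 75) = 0.686
|Γ|² = 0.471
P_refl = |Γ|²·P_inc = 46.3 W, P_del = (1 − |Γ|²)·P_inc = 52.1 W

P_reflected ≈ 46.3 W; P_delivered ≈ 52.1 W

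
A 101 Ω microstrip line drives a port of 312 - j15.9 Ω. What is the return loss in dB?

RL ≈ 5.82 dB

Γ = (211 − j15.9)/(413 − j15.9), |Γ| = 0.512
RL = −20·log₁₀|Γ| = −20·log₁₀(0.512)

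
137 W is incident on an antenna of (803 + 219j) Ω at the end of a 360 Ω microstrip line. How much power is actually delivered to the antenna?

|Γ| = |(443 + j219)/(1163 + j219)| = 0.418
|Γ|² = 0.174
P_refl = |Γ|²·P_inc = 23.9 W, P_del = (1 − |Γ|²)·P_inc = 113 W

P_delivered ≈ 113 W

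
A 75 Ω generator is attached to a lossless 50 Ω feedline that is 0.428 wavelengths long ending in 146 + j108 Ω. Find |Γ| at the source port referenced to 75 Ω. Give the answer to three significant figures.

βl = 2π × 0.428 = 154°
tan(βl) = -0.486
Z_in = Z_0·(Z_L + jZ_0·tanβl)/(Z_0 + jZ_L·tanβl) = 29 + j60.9 Ω
Γ_s = (Z_in − Z_s)/(Z_in + Z_s) = (-46 + j60.9)/(104 + j60.9), |Γ_s| = 0.633

|Γ| ≈ 0.633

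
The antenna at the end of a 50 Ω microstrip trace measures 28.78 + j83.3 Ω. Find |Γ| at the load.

|Γ| ≈ 0.75

Γ = (Z_L − Z_0)/(Z_L + Z_0) = (-21.22 + j83.3)/(78.78 + j83.3)
|Γ| = 86/115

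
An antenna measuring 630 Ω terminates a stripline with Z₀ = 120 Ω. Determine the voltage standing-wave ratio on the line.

VSWR ≈ 5.25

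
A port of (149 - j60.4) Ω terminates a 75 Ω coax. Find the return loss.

Γ = (74 − j60.4)/(224 − j60.4), |Γ| = 0.412
RL = −20·log₁₀|Γ| = −20·log₁₀(0.412)

RL ≈ 7.71 dB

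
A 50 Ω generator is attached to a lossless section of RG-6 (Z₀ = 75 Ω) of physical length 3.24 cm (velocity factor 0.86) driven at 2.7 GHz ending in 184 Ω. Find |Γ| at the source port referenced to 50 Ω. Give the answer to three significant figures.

|Γ| ≈ 0.392

λ = v/f = 0.86·c / 2.7 GHz = 0.0956 m
βl = 2π·l/λ = 2π × 0.339 = 122°
tan(βl) = -1.6
Z_in = Z_0·(Z_L + jZ_0·tanβl)/(Z_0 + jZ_L·tanβl) = 40 + j36.8 Ω
Γ_s = (Z_in − Z_s)/(Z_in + Z_s) = (-10 + j36.8)/(90 + j36.8), |Γ_s| = 0.392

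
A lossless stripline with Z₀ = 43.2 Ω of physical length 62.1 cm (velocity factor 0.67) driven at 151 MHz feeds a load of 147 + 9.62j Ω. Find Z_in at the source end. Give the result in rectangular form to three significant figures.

λ = v/f = 0.67·c / 151 MHz = 1.33 m
βl = 2π·l/λ = 2π × 0.467 = 168°
tan(βl) = tan(168°) = -0.214
Z_in = Z_0·(Z_L + jZ_0·tanβl)/(Z_0 + jZ_L·tanβl)
     = 43.2·(147 + j0.397)/(45.3 − j31.4)

Z_in ≈ 94.6 + j66 Ω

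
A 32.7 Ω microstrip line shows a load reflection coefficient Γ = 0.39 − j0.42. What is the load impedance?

Z_L = Z_0·(1 + Γ)/(1 − Γ) = 32.7·(1.39 − j0.42)/(0.61 + j0.42)

Z_L ≈ 40 − j50.1 Ω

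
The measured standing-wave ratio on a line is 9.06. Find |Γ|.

|Γ| ≈ 0.801

|Γ| = (S − 1)/(S + 1) = (9.06 − 1)/(9.06 + 1) = 8.06/10.1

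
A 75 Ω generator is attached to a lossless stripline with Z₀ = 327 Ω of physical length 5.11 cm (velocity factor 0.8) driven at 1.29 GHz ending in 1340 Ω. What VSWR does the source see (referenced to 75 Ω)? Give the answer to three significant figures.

VSWR ≈ 1.84

λ = v/f = 0.8·c / 1.29 GHz = 0.186 m
βl = 2π·l/λ = 2π × 0.275 = 98.9°
tan(βl) = -6.4
Z_in = Z_0·(Z_L + jZ_0·tanβl)/(Z_0 + jZ_L·tanβl) = 81.6 + j48 Ω
Γ_s = (Z_in − Z_s)/(Z_in + Z_s) = (6.63 + j48)/(157 + j48), |Γ_s| = 0.296
VSWR = (1 + |Γ_s|)/(1 − |Γ_s|)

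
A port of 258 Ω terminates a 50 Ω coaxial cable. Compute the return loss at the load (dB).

Γ = (258 − 50)/(258 + 50) = 0.675
RL = −20·log₁₀|Γ| = −20·log₁₀(0.675)

RL ≈ 3.41 dB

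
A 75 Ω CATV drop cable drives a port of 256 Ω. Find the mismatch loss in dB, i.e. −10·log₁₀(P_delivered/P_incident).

mismatch loss ≈ 1.54 dB

Γ = (256 − 75)/(256 + 75) = 0.547
|Γ|² = 0.299, so P_del/P_inc = 1 − |Γ|² = 0.701
ML = −10·log₁₀(1 − |Γ|²)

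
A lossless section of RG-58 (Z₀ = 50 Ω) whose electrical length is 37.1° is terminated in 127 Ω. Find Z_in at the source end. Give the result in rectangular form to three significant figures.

Z_in ≈ 42.6 − j44 Ω

tan(βl) = tan(37.1°) = 0.756
Z_in = Z_0·(Z_L + jZ_0·tanβl)/(Z_0 + jZ_L·tanβl)
     = 50·(127 + j37.8)/(50 + j96)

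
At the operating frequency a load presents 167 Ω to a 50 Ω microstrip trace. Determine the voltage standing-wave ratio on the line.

VSWR ≈ 3.34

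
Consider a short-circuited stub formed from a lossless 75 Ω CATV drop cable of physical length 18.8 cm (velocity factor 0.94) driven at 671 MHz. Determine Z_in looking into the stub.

Z_in ≈ −j25.8 Ω

λ = v/f = 0.94·c / 671 MHz = 0.42 m
βl = 2π·l/λ = 2π × 0.447 = 161°
tan(βl) = -0.344
For a short-circuited stub, Z_in = jZ_0·tan(βl)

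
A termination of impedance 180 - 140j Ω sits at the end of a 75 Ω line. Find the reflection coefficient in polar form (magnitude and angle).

Γ = (Z_L − Z_0)/(Z_L + Z_0) = (105 − j140)/(255 − j140)
|Γ| = 175/291 = 0.602

Γ ≈ 0.602 ∠ -24.4°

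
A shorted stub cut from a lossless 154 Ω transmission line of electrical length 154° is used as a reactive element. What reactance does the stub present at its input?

tan(βl) = -0.488
For a shorted stub, Z_in = jZ_0·tan(βl)

X_in ≈ -75.1 Ω (capacitive)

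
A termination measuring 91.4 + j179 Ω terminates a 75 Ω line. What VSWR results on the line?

VSWR ≈ 6.56

Γ = (Z_L − Z_0)/(Z_L + Z_0) = (16.4 + j179)/(166.4 + j179)
|Γ| = 180/244 = 0.735
VSWR = (1 + |Γ|)/(1 − |Γ|) = 1.74/0.265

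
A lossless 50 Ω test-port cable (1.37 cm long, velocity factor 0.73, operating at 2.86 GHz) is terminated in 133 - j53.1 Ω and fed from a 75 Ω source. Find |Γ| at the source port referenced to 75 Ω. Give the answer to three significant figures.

λ = v/f = 0.73·c / 2.86 GHz = 0.0766 m
βl = 2π·l/λ = 2π × 0.179 = 64.4°
tan(βl) = 2.09
Z_in = Z_0·(Z_L + jZ_0·tanβl)/(Z_0 + jZ_L·tanβl) = 17.3 − j13.9 Ω
Γ_s = (Z_in − Z_s)/(Z_in + Z_s) = (-57.7 − j13.9)/(92.3 − j13.9), |Γ_s| = 0.636

|Γ| ≈ 0.636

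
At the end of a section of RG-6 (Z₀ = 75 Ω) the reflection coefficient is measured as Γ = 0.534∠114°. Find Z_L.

Z_L ≈ 31.2 + j42.6 Ω

Z_L = Z_0·(1 + Γ)/(1 − Γ) = 75·(0.783 + j0.488)/(1.22 − j0.488)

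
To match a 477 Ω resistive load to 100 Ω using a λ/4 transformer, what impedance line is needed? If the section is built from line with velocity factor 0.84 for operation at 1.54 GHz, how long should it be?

Z_qwt = √(Z_0·R_L) = √(100 × 477) = √47700
λ = 0.84·c/f = 0.164 m, so l = λ/4 = 0.0409 m

Z_qwt ≈ 218 Ω; length ≈ 4.09 cm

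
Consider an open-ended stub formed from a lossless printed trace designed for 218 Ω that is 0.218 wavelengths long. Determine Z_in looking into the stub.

Z_in ≈ −j44.4 Ω

βl = 2π × 0.218 = 78.5°
tan(βl) = 4.91
For an open-ended stub, Z_in = −jZ_0·cot(βl) = −jZ_0/tan(βl)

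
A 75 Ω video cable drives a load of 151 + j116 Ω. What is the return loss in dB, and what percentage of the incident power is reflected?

RL ≈ 5.26 dB; 29.8% of incident power reflected

Γ = (76 + j116)/(226 + j116), |Γ| = 0.546
RL = −20·log₁₀(0.546) = 5.26 dB
P_refl/P_inc = |Γ|² = 0.298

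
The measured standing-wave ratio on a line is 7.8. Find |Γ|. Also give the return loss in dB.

|Γ| ≈ 0.773; return loss ≈ 2.24 dB

|Γ| = (S − 1)/(S + 1) = (7.8 − 1)/(7.8 + 1) = 6.8/8.8
RL = −20·log₁₀|Γ| = −20·log₁₀(0.773)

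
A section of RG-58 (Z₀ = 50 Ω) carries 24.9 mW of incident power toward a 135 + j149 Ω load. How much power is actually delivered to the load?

P_delivered ≈ 11.9 mW

|Γ| = |(85 + j149)/(185 + j149)| = 0.722
|Γ|² = 0.521
P_refl = |Γ|²·P_inc = 13 mW, P_del = (1 − |Γ|²)·P_inc = 11.9 mW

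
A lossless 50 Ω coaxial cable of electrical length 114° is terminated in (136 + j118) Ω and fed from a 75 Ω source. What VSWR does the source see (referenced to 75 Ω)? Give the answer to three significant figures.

VSWR ≈ 7.19

tan(βl) = -2.25
Z_in = Z_0·(Z_L + jZ_0·tanβl)/(Z_0 + jZ_L·tanβl) = 10.7 + j11.3 Ω
Γ_s = (Z_in − Z_s)/(Z_in + Z_s) = (-64.3 + j11.3)/(85.7 + j11.3), |Γ_s| = 0.756
VSWR = (1 + |Γ_s|)/(1 − |Γ_s|)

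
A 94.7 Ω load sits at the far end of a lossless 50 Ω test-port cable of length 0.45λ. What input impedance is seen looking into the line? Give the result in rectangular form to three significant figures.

Z_in ≈ 75.9 + j30.5 Ω

βl = 2π × 0.45 = 162°
tan(βl) = tan(162°) = -0.325
Z_in = Z_0·(Z_L + jZ_0·tanβl)/(Z_0 + jZ_L·tanβl)
     = 50·(94.7 − j16.2)/(50 − j30.8)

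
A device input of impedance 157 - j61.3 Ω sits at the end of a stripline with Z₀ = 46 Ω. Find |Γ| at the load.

|Γ| ≈ 0.598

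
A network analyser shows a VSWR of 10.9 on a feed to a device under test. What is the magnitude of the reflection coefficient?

|Γ| ≈ 0.832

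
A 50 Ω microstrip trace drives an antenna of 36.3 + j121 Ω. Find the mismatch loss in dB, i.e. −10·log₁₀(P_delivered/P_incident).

Γ = (-13.7 + j121)/(86.3 + j121), |Γ| = 0.819
|Γ|² = 0.671, so P_del/P_inc = 1 − |Γ|² = 0.329
ML = −10·log₁₀(1 − |Γ|²)

mismatch loss ≈ 4.83 dB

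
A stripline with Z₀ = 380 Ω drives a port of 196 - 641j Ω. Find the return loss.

RL ≈ 2.23 dB

Γ = (-184 − j641)/(576 − j641), |Γ| = 0.774
RL = −20·log₁₀|Γ| = −20·log₁₀(0.774)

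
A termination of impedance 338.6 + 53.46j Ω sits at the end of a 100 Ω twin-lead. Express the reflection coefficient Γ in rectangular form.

Γ = (Z_L − Z_0)/(Z_L + Z_0) = (238.6 + j53.46)/(438.6 + j53.46)

Γ ≈ 0.551 + j0.0548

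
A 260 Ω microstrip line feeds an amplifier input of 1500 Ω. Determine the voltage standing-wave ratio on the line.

For a purely resistive load, VSWR = R_L/Z_0 or Z_0/R_L (whichever > 1) = 1500/260

VSWR ≈ 5.77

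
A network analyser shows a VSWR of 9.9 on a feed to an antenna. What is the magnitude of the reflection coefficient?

|Γ| ≈ 0.817

|Γ| = (S − 1)/(S + 1) = (9.9 − 1)/(9.9 + 1) = 8.9/10.9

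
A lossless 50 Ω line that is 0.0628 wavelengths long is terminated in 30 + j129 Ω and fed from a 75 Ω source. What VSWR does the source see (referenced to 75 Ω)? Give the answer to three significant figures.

VSWR ≈ 8.87

βl = 2π × 0.0628 = 22.6°
tan(βl) = 0.416
Z_in = Z_0·(Z_L + jZ_0·tanβl)/(Z_0 + jZ_L·tanβl) = 518 − j274 Ω
Γ_s = (Z_in − Z_s)/(Z_in + Z_s) = (443 − j274)/(593 − j274), |Γ_s| = 0.797
VSWR = (1 + |Γ_s|)/(1 − |Γ_s|)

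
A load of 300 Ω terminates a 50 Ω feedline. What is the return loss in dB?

Γ = (300 − 50)/(300 + 50) = 0.714
RL = −20·log₁₀|Γ| = −20·log₁₀(0.714)

RL ≈ 2.92 dB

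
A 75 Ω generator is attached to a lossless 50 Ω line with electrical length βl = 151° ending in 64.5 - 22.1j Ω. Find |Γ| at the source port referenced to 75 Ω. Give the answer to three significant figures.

tan(βl) = -0.554
Z_in = Z_0·(Z_L + jZ_0·tanβl)/(Z_0 + jZ_L·tanβl) = 78 + j7.87 Ω
Γ_s = (Z_in − Z_s)/(Z_in + Z_s) = (2.98 + j7.87)/(153 + j7.87), |Γ_s| = 0.0549

|Γ| ≈ 0.0549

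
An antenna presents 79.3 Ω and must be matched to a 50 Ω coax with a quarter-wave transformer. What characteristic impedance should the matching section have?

Z_qwt ≈ 63 Ω

Z_qwt = √(Z_0·R_L) = √(50 × 79.3) = √3965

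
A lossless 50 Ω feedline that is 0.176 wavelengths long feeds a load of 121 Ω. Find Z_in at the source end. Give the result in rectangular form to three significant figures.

βl = 2π × 0.176 = 63.4°
tan(βl) = tan(63.4°) = 1.99
Z_in = Z_0·(Z_L + jZ_0·tanβl)/(Z_0 + jZ_L·tanβl)
     = 50·(121 + j99.7)/(50 + j241)

Z_in ≈ 24.8 − j19.9 Ω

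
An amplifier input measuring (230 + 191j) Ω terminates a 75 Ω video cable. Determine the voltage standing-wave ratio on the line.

VSWR ≈ 5.32

Γ = (Z_L − Z_0)/(Z_L + Z_0) = (155 + j191)/(305 + j191)
|Γ| = 246/360 = 0.684
VSWR = (1 + |Γ|)/(1 − |Γ|) = 1.68/0.316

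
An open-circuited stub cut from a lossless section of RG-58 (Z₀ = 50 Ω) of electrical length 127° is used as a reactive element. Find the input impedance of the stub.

Z_in ≈ +j37.7 Ω

tan(βl) = -1.33
For an open-circuited stub, Z_in = −jZ_0·cot(βl) = −jZ_0/tan(βl)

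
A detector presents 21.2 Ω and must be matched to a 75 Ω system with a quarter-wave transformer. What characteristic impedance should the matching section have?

Z_qwt ≈ 39.9 Ω

Z_qwt = √(Z_0·R_L) = √(75 × 21.2) = √1590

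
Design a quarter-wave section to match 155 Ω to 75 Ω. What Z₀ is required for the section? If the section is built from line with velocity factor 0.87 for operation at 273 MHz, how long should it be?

Z_qwt = √(Z_0·R_L) = √(75 × 155) = √11620
λ = 0.87·c/f = 0.956 m, so l = λ/4 = 0.239 m

Z_qwt ≈ 108 Ω; length ≈ 23.9 cm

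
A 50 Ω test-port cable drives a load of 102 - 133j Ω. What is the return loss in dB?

RL ≈ 3.01 dB

Γ = (52 − j133)/(152 − j133), |Γ| = 0.707
RL = −20·log₁₀|Γ| = −20·log₁₀(0.707)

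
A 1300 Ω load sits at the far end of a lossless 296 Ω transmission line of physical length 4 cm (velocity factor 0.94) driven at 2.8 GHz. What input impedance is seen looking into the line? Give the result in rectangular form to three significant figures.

λ = v/f = 0.94·c / 2.8 GHz = 0.101 m
βl = 2π·l/λ = 2π × 0.397 = 143°
tan(βl) = tan(143°) = -0.754
Z_in = Z_0·(Z_L + jZ_0·tanβl)/(Z_0 + jZ_L·tanβl)
     = 296·(1300 − j223)/(296 − j980)

Z_in ≈ 170 + j341 Ω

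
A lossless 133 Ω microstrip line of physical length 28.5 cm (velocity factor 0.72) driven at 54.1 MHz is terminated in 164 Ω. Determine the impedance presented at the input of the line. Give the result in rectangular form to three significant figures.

λ = v/f = 0.72·c / 54.1 MHz = 3.99 m
βl = 2π·l/λ = 2π × 0.0714 = 25.7°
tan(βl) = tan(25.7°) = 0.481
Z_in = Z_0·(Z_L + jZ_0·tanβl)/(Z_0 + jZ_L·tanβl)
     = 133·(164 + j64)/(133 + j78.9)

Z_in ≈ 149 − j24.6 Ω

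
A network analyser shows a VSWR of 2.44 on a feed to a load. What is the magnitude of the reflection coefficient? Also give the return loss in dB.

|Γ| ≈ 0.419; return loss ≈ 7.56 dB

|Γ| = (S − 1)/(S + 1) = (2.44 − 1)/(2.44 + 1) = 1.44/3.44
RL = −20·log₁₀|Γ| = −20·log₁₀(0.419)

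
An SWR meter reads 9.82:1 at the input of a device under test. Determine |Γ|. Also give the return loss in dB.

|Γ| ≈ 0.815; return loss ≈ 1.78 dB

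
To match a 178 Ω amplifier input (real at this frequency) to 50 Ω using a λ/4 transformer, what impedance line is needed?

Z_qwt ≈ 94.3 Ω

Z_qwt = √(Z_0·R_L) = √(50 × 178) = √8900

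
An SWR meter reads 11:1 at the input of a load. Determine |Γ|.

|Γ| ≈ 0.833

|Γ| = (S − 1)/(S + 1) = (11 − 1)/(11 + 1) = 10/12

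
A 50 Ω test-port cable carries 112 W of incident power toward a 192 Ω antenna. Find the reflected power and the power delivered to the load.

P_reflected ≈ 38.6 W; P_delivered ≈ 73.4 W

Γ = (192 − 50)/(192 + 50) = 0.587
|Γ|² = 0.344
P_refl = |Γ|²·P_inc = 38.6 W, P_del = (1 − |Γ|²)·P_inc = 73.4 W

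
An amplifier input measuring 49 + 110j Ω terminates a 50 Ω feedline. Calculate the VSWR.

Γ = (Z_L − Z_0)/(Z_L + Z_0) = (-1 + j110)/(99 + j110)
|Γ| = 110/148 = 0.743
VSWR = (1 + |Γ|)/(1 − |Γ|) = 1.74/0.257

VSWR ≈ 6.79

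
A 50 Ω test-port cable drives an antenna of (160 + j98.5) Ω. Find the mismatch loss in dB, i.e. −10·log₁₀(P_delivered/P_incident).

mismatch loss ≈ 2.26 dB

Γ = (110 + j98.5)/(210 + j98.5), |Γ| = 0.637
|Γ|² = 0.405, so P_del/P_inc = 1 − |Γ|² = 0.595
ML = −10·log₁₀(1 − |Γ|²)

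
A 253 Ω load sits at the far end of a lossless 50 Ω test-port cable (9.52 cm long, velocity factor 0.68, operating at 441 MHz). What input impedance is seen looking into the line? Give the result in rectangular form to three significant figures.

λ = v/f = 0.68·c / 441 MHz = 0.463 m
βl = 2π·l/λ = 2π × 0.206 = 74.1°
tan(βl) = tan(74.1°) = 3.51
Z_in = Z_0·(Z_L + jZ_0·tanβl)/(Z_0 + jZ_L·tanβl)
     = 50·(253 + j175)/(50 + j887)

Z_in ≈ 10.7 − j13.7 Ω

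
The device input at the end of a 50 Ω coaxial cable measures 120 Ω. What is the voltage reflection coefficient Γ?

Γ = 0.412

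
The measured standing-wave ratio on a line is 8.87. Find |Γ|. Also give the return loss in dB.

|Γ| = (S − 1)/(S + 1) = (8.87 − 1)/(8.87 + 1) = 7.87/9.87
RL = −20·log₁₀|Γ| = −20·log₁₀(0.797)

|Γ| ≈ 0.797; return loss ≈ 1.97 dB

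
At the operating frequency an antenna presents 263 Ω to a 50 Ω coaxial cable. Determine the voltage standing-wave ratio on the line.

VSWR ≈ 5.26

Γ = (263 − 50)/(263 + 50) = 0.681
VSWR = (1 + 0.681)/(1 − 0.681)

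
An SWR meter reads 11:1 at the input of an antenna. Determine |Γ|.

|Γ| ≈ 0.833

|Γ| = (S − 1)/(S + 1) = (11 − 1)/(11 + 1) = 10/12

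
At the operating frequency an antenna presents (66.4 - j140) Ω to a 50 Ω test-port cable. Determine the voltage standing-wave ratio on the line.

VSWR ≈ 7.86

Γ = (Z_L − Z_0)/(Z_L + Z_0) = (16.4 − j140)/(116.4 − j140)
|Γ| = 141/182 = 0.774
VSWR = (1 + |Γ|)/(1 − |Γ|) = 1.77/0.226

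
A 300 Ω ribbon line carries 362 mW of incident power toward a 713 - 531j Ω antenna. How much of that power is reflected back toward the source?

P_reflected ≈ 125 mW

|Γ| = |(413 − j531)/(1013 − j531)| = 0.588
|Γ|² = 0.346
P_refl = |Γ|²·P_inc = 125 mW, P_del = (1 − |Γ|²)·P_inc = 237 mW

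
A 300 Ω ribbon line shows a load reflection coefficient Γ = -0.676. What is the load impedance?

Z_L ≈ 58 Ω

Z_L = Z_0·(1 + Γ)/(1 − Γ) = 300·(0.324)/(1.68)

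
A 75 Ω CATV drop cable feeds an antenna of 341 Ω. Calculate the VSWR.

VSWR ≈ 4.55

Γ = (341 − 75)/(341 + 75) = 0.639
VSWR = (1 + 0.639)/(1 − 0.639)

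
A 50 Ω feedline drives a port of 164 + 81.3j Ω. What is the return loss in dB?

RL ≈ 4.27 dB

Γ = (114 + j81.3)/(214 + j81.3), |Γ| = 0.612
RL = −20·log₁₀|Γ| = −20·log₁₀(0.612)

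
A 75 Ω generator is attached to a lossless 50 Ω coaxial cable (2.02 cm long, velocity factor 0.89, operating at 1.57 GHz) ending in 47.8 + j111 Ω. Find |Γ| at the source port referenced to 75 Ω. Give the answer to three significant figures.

λ = v/f = 0.89·c / 1.57 GHz = 0.17 m
βl = 2π·l/λ = 2π × 0.119 = 42.8°
tan(βl) = 0.925
Z_in = Z_0·(Z_L + jZ_0·tanβl)/(Z_0 + jZ_L·tanβl) = 46.9 − j110 Ω
Γ_s = (Z_in − Z_s)/(Z_in + Z_s) = (-28.1 − j110)/(122 − j110), |Γ_s| = 0.691

|Γ| ≈ 0.691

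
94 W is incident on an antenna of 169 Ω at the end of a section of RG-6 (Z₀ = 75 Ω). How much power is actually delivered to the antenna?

P_delivered ≈ 80 W

Γ = (169 − 75)/(169 + 75) = 0.385
|Γ|² = 0.148
P_refl = |Γ|²·P_inc = 14 W, P_del = (1 − |Γ|²)·P_inc = 80 W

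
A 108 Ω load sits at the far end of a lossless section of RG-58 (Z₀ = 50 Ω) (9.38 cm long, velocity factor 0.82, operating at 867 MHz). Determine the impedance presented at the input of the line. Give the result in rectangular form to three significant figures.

Z_in ≈ 28.4 + j20.4 Ω

λ = v/f = 0.82·c / 867 MHz = 0.284 m
βl = 2π·l/λ = 2π × 0.331 = 119°
tan(βl) = tan(119°) = -1.8
Z_in = Z_0·(Z_L + jZ_0·tanβl)/(Z_0 + jZ_L·tanβl)
     = 50·(108 − j90.2)/(50 − j195)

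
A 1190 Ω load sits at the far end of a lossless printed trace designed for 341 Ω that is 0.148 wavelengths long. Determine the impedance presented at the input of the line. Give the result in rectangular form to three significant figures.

Z_in ≈ 145 − j223 Ω

βl = 2π × 0.148 = 53.3°
tan(βl) = tan(53.3°) = 1.34
Z_in = Z_0·(Z_L + jZ_0·tanβl)/(Z_0 + jZ_L·tanβl)
     = 341·(1190 + j457)/(341 + j1600)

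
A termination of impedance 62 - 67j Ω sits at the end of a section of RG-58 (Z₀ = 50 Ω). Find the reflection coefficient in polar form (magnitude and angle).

Γ = (Z_L − Z_0)/(Z_L + Z_0) = (12 − j67)/(112 − j67)
|Γ| = 68.1/131 = 0.522

Γ ≈ 0.522 ∠ -49°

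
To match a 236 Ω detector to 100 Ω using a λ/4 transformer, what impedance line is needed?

Z_qwt ≈ 154 Ω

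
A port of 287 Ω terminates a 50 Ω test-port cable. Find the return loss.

Γ = (287 − 50)/(287 + 50) = 0.703
RL = −20·log₁₀|Γ| = −20·log₁₀(0.703)

RL ≈ 3.06 dB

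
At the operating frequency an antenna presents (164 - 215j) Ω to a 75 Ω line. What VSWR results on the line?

VSWR ≈ 6.24

Γ = (Z_L − Z_0)/(Z_L + Z_0) = (89 − j215)/(239 − j215)
|Γ| = 233/321 = 0.724
VSWR = (1 + |Γ|)/(1 − |Γ|) = 1.72/0.276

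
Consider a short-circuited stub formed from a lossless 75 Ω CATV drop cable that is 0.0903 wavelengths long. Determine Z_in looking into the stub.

Z_in ≈ +j47.8 Ω

βl = 2π × 0.0903 = 32.5°
tan(βl) = 0.637
For a short-circuited stub, Z_in = jZ_0·tan(βl)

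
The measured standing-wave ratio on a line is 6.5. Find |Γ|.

|Γ| = (S − 1)/(S + 1) = (6.5 − 1)/(6.5 + 1) = 5.5/7.5

|Γ| ≈ 0.733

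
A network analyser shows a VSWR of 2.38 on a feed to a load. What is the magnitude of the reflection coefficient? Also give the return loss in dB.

|Γ| = (S − 1)/(S + 1) = (2.38 − 1)/(2.38 + 1) = 1.38/3.38
RL = −20·log₁₀|Γ| = −20·log₁₀(0.408)

|Γ| ≈ 0.408; return loss ≈ 7.78 dB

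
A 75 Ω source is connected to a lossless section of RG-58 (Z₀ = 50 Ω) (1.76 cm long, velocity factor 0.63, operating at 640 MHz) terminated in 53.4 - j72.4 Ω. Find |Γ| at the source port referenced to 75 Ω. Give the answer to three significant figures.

|Γ| ≈ 0.615

λ = v/f = 0.63·c / 640 MHz = 0.295 m
βl = 2π·l/λ = 2π × 0.0596 = 21.5°
tan(βl) = 0.393
Z_in = Z_0·(Z_L + jZ_0·tanβl)/(Z_0 + jZ_L·tanβl) = 23.4 − j39.9 Ω
Γ_s = (Z_in − Z_s)/(Z_in + Z_s) = (-51.6 − j39.9)/(98.4 − j39.9), |Γ_s| = 0.615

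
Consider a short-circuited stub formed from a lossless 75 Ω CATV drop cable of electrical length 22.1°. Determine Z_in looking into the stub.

tan(βl) = 0.406
For a short-circuited stub, Z_in = jZ_0·tan(βl)

Z_in ≈ +j30.5 Ω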